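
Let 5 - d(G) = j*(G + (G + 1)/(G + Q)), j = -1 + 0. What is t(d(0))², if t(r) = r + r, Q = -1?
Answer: 64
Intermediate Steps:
j = -1
d(G) = 5 + G + (1 + G)/(-1 + G) (d(G) = 5 - (-1)*(G + (G + 1)/(G - 1)) = 5 - (-1)*(G + (1 + G)/(-1 + G)) = 5 - (-G - (1 + G)/(-1 + G)) = 5 + (G + (1 + G)/(-1 + G)) = 5 + G + (1 + G)/(-1 + G))
t(r) = 2*r
t(d(0))² = (2*((-4 + 0² + 5*0)/(-1 + 0)))² = (2*((-4 + 0 + 0)/(-1)))² = (2*(-1*(-4)))² = (2*4)² = 8² = 64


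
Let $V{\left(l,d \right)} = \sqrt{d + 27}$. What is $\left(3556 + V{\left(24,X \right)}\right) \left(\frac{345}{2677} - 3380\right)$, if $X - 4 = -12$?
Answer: $- \frac{32174385740}{2677} - \frac{9047915 \sqrt{19}}{2677} \approx -1.2034 \cdot 10^{7}$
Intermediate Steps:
$X = -8$ ($X = 4 - 12 = -8$)
$V{\left(l,d \right)} = \sqrt{27 + d}$
$\left(3556 + V{\left(24,X \right)}\right) \left(\frac{345}{2677} - 3380\right) = \left(3556 + \sqrt{27 - 8}\right) \left(\frac{345}{2677} - 3380\right) = \left(3556 + \sqrt{19}\right) \left(345 \cdot \frac{1}{2677} - 3380\right) = \left(3556 + \sqrt{19}\right) \left(\frac{345}{2677} - 3380\right) = \left(3556 + \sqrt{19}\right) \left(- \frac{9047915}{2677}\right) = - \frac{32174385740}{2677} - \frac{9047915 \sqrt{19}}{2677}$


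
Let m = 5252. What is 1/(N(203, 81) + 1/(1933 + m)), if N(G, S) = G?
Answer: 7185/1458556 ≈ 0.0049261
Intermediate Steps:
1/(N(203, 81) + 1/(1933 + m)) = 1/(203 + 1/(1933 + 5252)) = 1/(203 + 1/7185) = 1/(1458556/7185) = 7185/1458556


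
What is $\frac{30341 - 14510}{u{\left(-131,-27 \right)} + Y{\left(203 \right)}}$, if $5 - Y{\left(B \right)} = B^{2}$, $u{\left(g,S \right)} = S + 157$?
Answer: $- \frac{15831}{41074} \approx -0.38543$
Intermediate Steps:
$u{\left(g,S \right)} = 157 + S$
$Y{\left(B \right)} = 5 - B^{2}$
$\frac{30341 - 14510}{u{\left(-131,-27 \right)} + Y{\left(203 \right)}} = \frac{30341 - 14510}{\left(157 - 27\right) + \left(5 - 203^{2}\right)} = \frac{15831}{130 + \left(5 - 41209\right)} = \frac{15831}{130 - 41204} = \frac{15831}{-41074} = 15831 \left(- \frac{1}{41074}\right) = - \frac{15831}{41074}$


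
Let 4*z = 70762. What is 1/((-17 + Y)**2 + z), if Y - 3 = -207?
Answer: 2/133063 ≈ 1.5030e-5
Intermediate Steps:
z = 35381/2 (z = (1/4)*70762 = 35381/2 ≈ 17691.)
Y = -204 (Y = 3 - 207 = -204)
1/((-17 + Y)**2 + z) = 1/((-17 - 204)**2 + 35381/2) = 1/((-221)**2 + 35381/2) = 1/(48841 + 35381/2) = 1/(133063/2) = 2/133063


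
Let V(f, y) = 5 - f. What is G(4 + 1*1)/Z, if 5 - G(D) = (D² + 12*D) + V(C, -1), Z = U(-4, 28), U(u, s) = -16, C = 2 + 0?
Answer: 83/16 ≈ 5.1875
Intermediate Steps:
C = 2
Z = -16
G(D) = 2 - D² - 12*D (G(D) = 5 - ((D² + 12*D) + (5 - 1*2)) = 5 - ((D² + 12*D) + (5 - 2)) = 5 - ((D² + 12*D) + 3) = 5 - (3 + D² + 12*D) = 5 + (-3 - D² - 12*D) = 2 - D² - 12*D)
G(4 + 1*1)/Z = (2 - (4 + 1*1)² - 12*(4 + 1*1))/(-16) = (2 - (4 + 1)² - 12*(4 + 1))*(-1/16) = (2 - 1*5² - 12*5)*(-1/16) = (2 - 1*25 - 60)*(-1/16) = (2 - 25 - 60)*(-1/16) = -83*(-1/16) = 83/16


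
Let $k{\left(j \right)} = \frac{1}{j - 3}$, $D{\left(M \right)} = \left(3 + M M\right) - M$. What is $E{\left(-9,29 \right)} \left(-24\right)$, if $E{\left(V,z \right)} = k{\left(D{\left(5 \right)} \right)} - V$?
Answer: $- \frac{1086}{5} \approx -217.2$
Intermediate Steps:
$D{\left(M \right)} = 3 + M^{2} - M$ ($D{\left(M \right)} = \left(3 + M^{2}\right) - M = 3 + M^{2} - M$)
$k{\left(j \right)} = \frac{1}{-3 + j}$
$E{\left(V,z \right)} = \frac{1}{20} - V$ ($E{\left(V,z \right)} = \frac{1}{-3 + \left(3 + 5^{2} - 5\right)} - V = \frac{1}{-3 + \left(3 + 25 - 5\right)} - V = \frac{1}{-3 + 23} - V = \frac{1}{20} - V$)
$E{\left(-9,29 \right)} \left(-24\right) = \left(\frac{1}{20} - -9\right) \left(-24\right) = \left(\frac{1}{20} + 9\right) \left(-24\right) = \frac{181}{20} \left(-24\right) = - \frac{1086}{5}$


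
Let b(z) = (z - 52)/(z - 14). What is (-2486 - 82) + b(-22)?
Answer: -46187/18 ≈ -2565.9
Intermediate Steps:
b(z) = (-52 + z)/(-14 + z)
(-2486 - 82) + b(-22) = (-2486 - 82) + (-52 - 22)/(-14 - 22) = -2568 - 74/(-36) = -2568 - 1/36*(-74) = -2568 + 37/18 = -46187/18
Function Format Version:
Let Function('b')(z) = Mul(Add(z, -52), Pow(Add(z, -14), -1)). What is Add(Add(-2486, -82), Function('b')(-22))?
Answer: Rational(-46187, 18) ≈ -2565.9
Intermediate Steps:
Function('b')(z) = Mul(Pow(Add(-14, z), -1), Add(-52, z)) (Function('b')(z) = Mul(Add(-52, z), Pow(Add(-14, z), -1)) = Mul(Pow(Add(-14, z), -1), Add(-52, z)))
Add(Add(-2486, -82), Function('b')(-22)) = Add(Add(-2486, -82), Mul(Pow(Add(-14, -22), -1), Add(-52, -22))) = Add(-2568, Mul(Pow(-36, -1), -74)) = Add(-2568, Mul(Rational(-1, 36), -74)) = Add(-2568, Rational(37, 18)) = Rational(-46187, 18)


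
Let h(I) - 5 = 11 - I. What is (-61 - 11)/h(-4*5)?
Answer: -2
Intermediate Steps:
h(I) = 16 - I (h(I) = 5 + (11 - I) = 16 - I)
(-61 - 11)/h(-4*5) = (-61 - 11)/(16 - (-4)*5) = -72/(16 - 1*(-20)) = -72/(16 + 20) = -72/36 = (1/36)*(-72) = -2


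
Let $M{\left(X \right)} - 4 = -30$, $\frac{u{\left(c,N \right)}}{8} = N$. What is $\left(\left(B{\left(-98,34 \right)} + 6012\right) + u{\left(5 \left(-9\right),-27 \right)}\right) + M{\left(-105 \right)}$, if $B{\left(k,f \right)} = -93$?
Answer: $5677$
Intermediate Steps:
$u{\left(c,N \right)} = 8 N$
$M{\left(X \right)} = -26$ ($M{\left(X \right)} = 4 - 30 = -26$)
$\left(\left(B{\left(-98,34 \right)} + 6012\right) + u{\left(5 \left(-9\right),-27 \right)}\right) + M{\left(-105 \right)} = \left(\left(-93 + 6012\right) + 8 \left(-27\right)\right) - 26 = \left(5919 - 216\right) - 26 = 5703 - 26 = 5677$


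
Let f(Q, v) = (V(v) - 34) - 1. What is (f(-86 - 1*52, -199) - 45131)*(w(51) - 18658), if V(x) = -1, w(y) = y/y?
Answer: 842680719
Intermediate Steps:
w(y) = 1
f(Q, v) = -36 (f(Q, v) = (-1 - 34) - 1 = -35 - 1 = -36)
(f(-86 - 1*52, -199) - 45131)*(w(51) - 18658) = (-36 - 45131)*(1 - 18658) = -45167*(-18657) = 842680719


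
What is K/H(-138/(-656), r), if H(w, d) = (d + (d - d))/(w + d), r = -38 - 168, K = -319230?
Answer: -10773852885/33784 ≈ -3.1890e+5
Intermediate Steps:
r = -206
H(w, d) = d/(d + w) (H(w, d) = (d + 0)/(d + w) = d/(d + w))
K/H(-138/(-656), r) = -319230/((-206/(-206 - 138/(-656)))) = -319230/((-206/(-206 - 138*(-1/656)))) = -319230/((-206/(-206 + 69/328))) = -319230/((-206/(-67499/328))) = -319230/((-206*(-328/67499))) = -319230/67568/67499 = -319230*67499/67568 = -10773852885/33784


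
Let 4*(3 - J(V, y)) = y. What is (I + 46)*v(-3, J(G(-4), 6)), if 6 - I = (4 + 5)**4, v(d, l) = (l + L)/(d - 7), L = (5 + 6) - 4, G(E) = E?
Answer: 110653/20 ≈ 5532.6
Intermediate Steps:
L = 7 (L = 11 - 4 = 7)
J(V, y) = 3 - y/4
v(d, l) = (7 + l)/(-7 + d) (v(d, l) = (l + 7)/(d - 7) = (7 + l)/(-7 + d))
I = -6555 (I = 6 - (4 + 5)**4 = 6 - 1*9**4 = 6 - 1*6561 = 6 - 6561 = -6555)
(I + 46)*v(-3, J(G(-4), 6)) = (-6555 + 46)*((7 + (3 - 1/4*6))/(-7 - 3)) = -6509*(7 + (3 - 3/2))/(-10) = -(-6509)*(7 + 3/2)/10 = -(-6509)*17/(10*2) = -6509*(-17/20) = 110653/20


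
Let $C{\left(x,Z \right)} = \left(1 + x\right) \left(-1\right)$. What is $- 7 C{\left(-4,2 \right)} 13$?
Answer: $-273$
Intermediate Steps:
$C{\left(x,Z \right)} = -1 - x$
$- 7 C{\left(-4,2 \right)} 13 = - 7 \left(-1 - -4\right) 13 = - 7 \left(-1 + 4\right) 13 = \left(-7\right) 3 \cdot 13 = \left(-21\right) 13 = -273$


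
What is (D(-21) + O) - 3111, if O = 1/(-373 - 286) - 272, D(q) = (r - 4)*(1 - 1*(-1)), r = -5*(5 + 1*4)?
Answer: -2293980/659 ≈ -3481.0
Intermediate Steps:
r = -45 (r = -5*(5 + 4) = -5*9 = -45)
D(q) = -98 (D(q) = (-45 - 4)*(1 - 1*(-1)) = -49*(1 + 1) = -49*2 = -98)
O = -179249/659 (O = 1/(-659) - 272 = -1/659 - 272 = -179249/659 ≈ -272.00)
(D(-21) + O) - 3111 = (-98 - 179249/659) - 3111 = -243831/659 - 3111 = -2293980/659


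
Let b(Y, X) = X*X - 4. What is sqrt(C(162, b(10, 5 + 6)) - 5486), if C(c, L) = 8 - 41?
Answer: I*sqrt(5519) ≈ 74.29*I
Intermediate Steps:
b(Y, X) = -4 + X**2 (b(Y, X) = X**2 - 4 = -4 + X**2)
C(c, L) = -33
sqrt(C(162, b(10, 5 + 6)) - 5486) = sqrt(-33 - 5486) = sqrt(-5519) = I*sqrt(5519)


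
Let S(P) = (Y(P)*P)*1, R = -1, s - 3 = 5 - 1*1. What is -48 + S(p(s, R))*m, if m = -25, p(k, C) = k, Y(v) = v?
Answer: -1273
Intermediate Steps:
s = 7 (s = 3 + (5 - 1*1) = 3 + (5 - 1) = 3 + 4 = 7)
S(P) = P**2 (S(P) = (P*P)*1 = P**2*1 = P**2)
-48 + S(p(s, R))*m = -48 + 7**2*(-25) = -48 + 49*(-25) = -48 - 1225 = -1273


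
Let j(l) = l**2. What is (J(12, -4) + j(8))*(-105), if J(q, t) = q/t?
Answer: -6405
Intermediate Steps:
(J(12, -4) + j(8))*(-105) = (12/(-4) + 8**2)*(-105) = (12*(-1/4) + 64)*(-105) = (-3 + 64)*(-105) = 61*(-105) = -6405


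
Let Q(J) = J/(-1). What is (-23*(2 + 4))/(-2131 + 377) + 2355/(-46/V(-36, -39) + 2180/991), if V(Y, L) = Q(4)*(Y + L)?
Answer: 307033038033/266789539 ≈ 1150.8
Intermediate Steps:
Q(J) = -J (Q(J) = J*(-1) = -J)
V(Y, L) = -4*L - 4*Y (V(Y, L) = (-1*4)*(Y + L) = -4*(L + Y) = -4*L - 4*Y)
(-23*(2 + 4))/(-2131 + 377) + 2355/(-46/V(-36, -39) + 2180/991) = (-23*(2 + 4))/(-2131 + 377) + 2355/(-46/(-4*(-39) - 4*(-36)) + 2180/991) = -23*6/(-1754) + 2355/(-46/(156 + 144) + 2180*(1/991)) = -138*(-1/1754) + 2355/(-46/300 + 2180/991) = 69/877 + 2355/(-46*1/300 + 2180/991) = 69/877 + 2355/(-23/150 + 2180/991) = 69/877 + 2355/(304207/148650) = 69/877 + 2355*(148650/304207) = 69/877 + 350070750/304207 = 307033038033/266789539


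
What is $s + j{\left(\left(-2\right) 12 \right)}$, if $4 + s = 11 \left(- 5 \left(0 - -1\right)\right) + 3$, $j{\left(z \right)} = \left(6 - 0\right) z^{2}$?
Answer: $3400$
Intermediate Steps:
$j{\left(z \right)} = 6 z^{2}$ ($j{\left(z \right)} = \left(6 + 0\right) z^{2} = 6 z^{2}$)
$s = -56$ ($s = -4 + \left(11 \left(- 5 \left(0 - -1\right)\right) + 3\right) = -4 + \left(11 \left(- 5 \left(0 + 1\right)\right) + 3\right) = -4 + \left(11 \left(\left(-5\right) 1\right) + 3\right) = -4 + \left(11 \left(-5\right) + 3\right) = -4 + \left(-55 + 3\right) = -4 - 52 = -56$)
$s + j{\left(\left(-2\right) 12 \right)} = -56 + 6 \left(\left(-2\right) 12\right)^{2} = -56 + 6 \left(-24\right)^{2} = -56 + 6 \cdot 576 = -56 + 3456 = 3400$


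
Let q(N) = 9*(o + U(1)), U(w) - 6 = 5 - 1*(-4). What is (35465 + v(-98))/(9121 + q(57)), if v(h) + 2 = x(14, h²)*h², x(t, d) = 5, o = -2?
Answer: 2693/298 ≈ 9.0369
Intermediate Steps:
U(w) = 15 (U(w) = 6 + (5 - 1*(-4)) = 6 + (5 + 4) = 6 + 9 = 15)
v(h) = -2 + 5*h²
q(N) = 117 (q(N) = 9*(-2 + 15) = 9*13 = 117)
(35465 + v(-98))/(9121 + q(57)) = (35465 + (-2 + 5*(-98)²))/(9121 + 117) = (35465 + (-2 + 5*9604))/9238 = (35465 + (-2 + 48020))*(1/9238) = (35465 + 48018)*(1/9238) = 83483*(1/9238) = 2693/298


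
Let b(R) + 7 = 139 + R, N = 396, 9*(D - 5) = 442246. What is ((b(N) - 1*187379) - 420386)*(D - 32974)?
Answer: -88368164425/9 ≈ -9.8187e+9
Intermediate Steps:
D = 442291/9 (D = 5 + (⅑)*442246 = 5 + 442246/9 = 442291/9 ≈ 49143.)
b(R) = 132 + R (b(R) = -7 + (139 + R) = 132 + R)
((b(N) - 1*187379) - 420386)*(D - 32974) = (((132 + 396) - 1*187379) - 420386)*(442291/9 - 32974) = ((528 - 187379) - 420386)*(145525/9) = (-186851 - 420386)*(145525/9) = -607237*145525/9 = -88368164425/9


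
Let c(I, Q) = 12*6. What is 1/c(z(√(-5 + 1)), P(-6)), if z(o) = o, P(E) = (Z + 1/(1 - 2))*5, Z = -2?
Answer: 1/72 ≈ 0.013889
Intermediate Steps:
P(E) = -15 (P(E) = (-2 + 1/(1 - 2))*5 = (-2 + 1/(-1))*5 = (-2 - 1)*5 = -3*5 = -15)
c(I, Q) = 72
1/c(z(√(-5 + 1)), P(-6)) = 1/72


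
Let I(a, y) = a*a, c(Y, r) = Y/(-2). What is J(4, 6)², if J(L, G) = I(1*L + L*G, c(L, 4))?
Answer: 614656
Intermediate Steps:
c(Y, r) = -Y/2 (c(Y, r) = Y*(-½) = -Y/2)
I(a, y) = a²
J(L, G) = (L + G*L)² (J(L, G) = (1*L + L*G)² = (L + G*L)²)
J(4, 6)² = (4²*(1 + 6)²)² = (16*7²)² = (16*49)² = 784² = 614656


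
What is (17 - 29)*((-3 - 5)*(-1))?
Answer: -96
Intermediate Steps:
(17 - 29)*((-3 - 5)*(-1)) = -(-96)*(-1) = -12*8 = -96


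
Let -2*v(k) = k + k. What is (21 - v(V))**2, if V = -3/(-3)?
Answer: 484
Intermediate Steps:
V = 1 (V = -3*(-1/3) = 1)
v(k) = -k (v(k) = -(k + k)/2 = -k)
(21 - v(V))**2 = (21 - (-1))**2 = (21 - 1*(-1))**2 = (21 + 1)**2 = 22**2 = 484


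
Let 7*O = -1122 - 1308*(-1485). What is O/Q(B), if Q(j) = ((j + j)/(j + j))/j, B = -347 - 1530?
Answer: -3643741266/7 ≈ -5.2053e+8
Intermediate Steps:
B = -1877
Q(j) = 1/j (Q(j) = ((2*j)/((2*j)))/j = ((2*j)*(1/(2*j)))/j = 1/j)
O = 1941258/7 (O = (-1122 - 1308*(-1485))/7 = (-1122 + 1942380)/7 = (⅐)*1941258 = 1941258/7 ≈ 2.7732e+5)
O/Q(B) = 1941258/(7*(1/(-1877))) = 1941258/(7*(-1/1877)) = (1941258/7)*(-1877) = -3643741266/7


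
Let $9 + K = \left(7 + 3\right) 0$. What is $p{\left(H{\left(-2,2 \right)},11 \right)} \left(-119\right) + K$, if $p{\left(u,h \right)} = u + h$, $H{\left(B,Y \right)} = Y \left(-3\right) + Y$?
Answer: $-842$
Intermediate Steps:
$K = -9$ ($K = -9 + \left(7 + 3\right) 0 = -9 + 10 \cdot 0 = -9 + 0 = -9$)
$H{\left(B,Y \right)} = - 2 Y$ ($H{\left(B,Y \right)} = - 3 Y + Y = - 2 Y$)
$p{\left(u,h \right)} = h + u$
$p{\left(H{\left(-2,2 \right)},11 \right)} \left(-119\right) + K = \left(11 - 4\right) \left(-119\right) - 9 = 7 \left(-119\right) - 9 = -833 - 9 = -842$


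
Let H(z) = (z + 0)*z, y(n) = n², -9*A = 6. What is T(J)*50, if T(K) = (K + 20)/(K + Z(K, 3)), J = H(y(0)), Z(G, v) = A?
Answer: -1500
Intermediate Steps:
A = -⅔ (A = -⅑*6 = -⅔ ≈ -0.66667)
Z(G, v) = -⅔
H(z) = z² (H(z) = z*z = z²)
J = 0 (J = (0²)² = 0² = 0)
T(K) = (20 + K)/(-⅔ + K) (T(K) = (K + 20)/(K - ⅔) = (20 + K)/(-⅔ + K))
T(J)*50 = (3*(20 + 0)/(-2 + 3*0))*50 = (3*20/(-2 + 0))*50 = (3*20/(-2))*50 = (3*(-½)*20)*50 = -30*50 = -1500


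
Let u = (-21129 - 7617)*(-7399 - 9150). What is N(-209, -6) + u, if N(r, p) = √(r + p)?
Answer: 475717554 + I*√215 ≈ 4.7572e+8 + 14.663*I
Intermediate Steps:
u = 475717554 (u = -28746*(-16549) = 475717554)
N(r, p) = √(p + r)
N(-209, -6) + u = √(-6 - 209) + 475717554 = √(-215) + 475717554 = I*√215 + 475717554 = 475717554 + I*√215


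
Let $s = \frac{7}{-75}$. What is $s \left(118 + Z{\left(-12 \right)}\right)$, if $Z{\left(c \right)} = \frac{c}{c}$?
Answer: $- \frac{833}{75} \approx -11.107$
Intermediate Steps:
$Z{\left(c \right)} = 1$
$s = - \frac{7}{75}$ ($s = 7 \left(- \frac{1}{75}\right) = - \frac{7}{75} \approx -0.093333$)
$s \left(118 + Z{\left(-12 \right)}\right) = - \frac{7 \left(118 + 1\right)}{75} = \left(- \frac{7}{75}\right) 119 = - \frac{833}{75}$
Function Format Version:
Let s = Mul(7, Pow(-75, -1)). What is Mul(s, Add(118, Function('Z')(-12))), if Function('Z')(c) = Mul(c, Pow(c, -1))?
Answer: Rational(-833, 75) ≈ -11.107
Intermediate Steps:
Function('Z')(c) = 1
s = Rational(-7, 75) (s = Mul(7, Rational(-1, 75)) = Rational(-7, 75) ≈ -0.093333)
Mul(s, Add(118, Function('Z')(-12))) = Mul(Rational(-7, 75), Add(118, 1)) = Mul(Rational(-7, 75), 119) = Rational(-833, 75)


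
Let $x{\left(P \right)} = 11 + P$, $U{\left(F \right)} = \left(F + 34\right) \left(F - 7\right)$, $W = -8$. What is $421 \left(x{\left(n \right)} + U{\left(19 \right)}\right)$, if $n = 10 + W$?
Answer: $273229$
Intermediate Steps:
$n = 2$ ($n = 10 - 8 = 2$)
$U{\left(F \right)} = \left(-7 + F\right) \left(34 + F\right)$ ($U{\left(F \right)} = \left(34 + F\right) \left(-7 + F\right) = \left(-7 + F\right) \left(34 + F\right)$)
$421 \left(x{\left(n \right)} + U{\left(19 \right)}\right) = 421 \left(\left(11 + 2\right) + \left(-238 + 19^{2} + 27 \cdot 19\right)\right) = 421 \left(13 + \left(-238 + 361 + 513\right)\right) = 421 \left(13 + 636\right) = 421 \cdot 649 = 273229$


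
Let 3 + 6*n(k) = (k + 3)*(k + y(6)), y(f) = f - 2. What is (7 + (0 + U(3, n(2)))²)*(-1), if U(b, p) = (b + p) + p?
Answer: -151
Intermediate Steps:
y(f) = -2 + f
n(k) = -½ + (3 + k)*(4 + k)/6 (n(k) = -½ + ((k + 3)*(k + (-2 + 6)))/6 = -½ + ((3 + k)*(k + 4))/6 = -½ + ((3 + k)*(4 + k))/6 = -½ + (3 + k)*(4 + k)/6)
U(b, p) = b + 2*p
(7 + (0 + U(3, n(2)))²)*(-1) = (7 + (0 + (3 + 2*(3/2 + (⅙)*2² + (7/6)*2)))²)*(-1) = (7 + (0 + (3 + 2*(3/2 + (⅙)*4 + 7/3)))²)*(-1) = (7 + (0 + (3 + 2*(3/2 + ⅔ + 7/3)))²)*(-1) = (7 + (0 + (3 + 2*(9/2)))²)*(-1) = (7 + (0 + (3 + 9))²)*(-1) = (7 + (0 + 12)²)*(-1) = (7 + 12²)*(-1) = (7 + 144)*(-1) = 151*(-1) = -151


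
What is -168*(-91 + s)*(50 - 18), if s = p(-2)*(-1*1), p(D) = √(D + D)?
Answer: 489216 + 10752*I ≈ 4.8922e+5 + 10752.0*I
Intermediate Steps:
p(D) = √2*√D (p(D) = √(2*D) = √2*√D)
s = -2*I (s = (√2*√(-2))*(-1*1) = (√2*(I*√2))*(-1) = (2*I)*(-1) = -2*I ≈ -2.0*I)
-168*(-91 + s)*(50 - 18) = -168*(-91 - 2*I)*(50 - 18) = -168*(-91 - 2*I)*32 = -168*(-2912 - 64*I) = 489216 + 10752*I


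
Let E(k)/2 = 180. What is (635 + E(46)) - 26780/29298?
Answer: 14562365/14649 ≈ 994.09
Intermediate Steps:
E(k) = 360 (E(k) = 2*180 = 360)
(635 + E(46)) - 26780/29298 = (635 + 360) - 26780/29298 = 995 - 26780*1/29298 = 995 - 13390/14649 = 14562365/14649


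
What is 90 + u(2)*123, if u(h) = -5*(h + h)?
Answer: -2370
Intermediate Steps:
u(h) = -10*h
90 + u(2)*123 = 90 - 10*2*123 = 90 - 20*123 = 90 - 2460 = -2370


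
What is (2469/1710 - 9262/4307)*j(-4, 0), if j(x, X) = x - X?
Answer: 3469358/1227495 ≈ 2.8264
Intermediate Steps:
(2469/1710 - 9262/4307)*j(-4, 0) = (2469/1710 - 9262/4307)*(-4 - 1*0) = (2469*(1/1710) - 9262*1/4307)*(-4 + 0) = (823/570 - 9262/4307)*(-4) = -1734679/2454990*(-4) = 3469358/1227495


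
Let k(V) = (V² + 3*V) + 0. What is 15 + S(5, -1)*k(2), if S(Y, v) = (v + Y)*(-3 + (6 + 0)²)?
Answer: 1335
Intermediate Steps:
k(V) = V² + 3*V
S(Y, v) = 33*Y + 33*v (S(Y, v) = (Y + v)*(-3 + 6²) = (Y + v)*(-3 + 36) = (Y + v)*33 = 33*Y + 33*v)
15 + S(5, -1)*k(2) = 15 + (33*5 + 33*(-1))*(2*(3 + 2)) = 15 + (165 - 33)*(2*5) = 15 + 132*10 = 15 + 1320 = 1335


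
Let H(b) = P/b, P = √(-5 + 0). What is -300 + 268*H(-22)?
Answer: -300 - 134*I*√5/11 ≈ -300.0 - 27.239*I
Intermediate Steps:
P = I*√5 (P = √(-5) = I*√5 ≈ 2.2361*I)
H(b) = I*√5/b (H(b) = (I*√5)/b = I*√5/b)
-300 + 268*H(-22) = -300 + 268*(I*√5/(-22)) = -300 + 268*(I*√5*(-1/22)) = -300 + 268*(-I*√5/22) = -300 - 134*I*√5/11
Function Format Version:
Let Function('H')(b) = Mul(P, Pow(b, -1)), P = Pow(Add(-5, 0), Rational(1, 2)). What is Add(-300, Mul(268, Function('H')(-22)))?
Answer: Add(-300, Mul(Rational(-134, 11), I, Pow(5, Rational(1, 2)))) ≈ Add(-300.00, Mul(-27.239, I))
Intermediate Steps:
P = Mul(I, Pow(5, Rational(1, 2))) (P = Pow(-5, Rational(1, 2)) = Mul(I, Pow(5, Rational(1, 2))) ≈ Mul(2.2361, I))
Function('H')(b) = Mul(I, Pow(5, Rational(1, 2)), Pow(b, -1)) (Function('H')(b) = Mul(Mul(I, Pow(5, Rational(1, 2))), Pow(b, -1)) = Mul(I, Pow(5, Rational(1, 2)), Pow(b, -1)))
Add(-300, Mul(268, Function('H')(-22))) = Add(-300, Mul(268, Mul(I, Pow(5, Rational(1, 2)), Pow(-22, -1)))) = Add(-300, Mul(268, Mul(I, Pow(5, Rational(1, 2)), Rational(-1, 22)))) = Add(-300, Mul(268, Mul(Rational(-1, 22), I, Pow(5, Rational(1, 2))))) = Add(-300, Mul(Rational(-134, 11), I, Pow(5, Rational(1, 2))))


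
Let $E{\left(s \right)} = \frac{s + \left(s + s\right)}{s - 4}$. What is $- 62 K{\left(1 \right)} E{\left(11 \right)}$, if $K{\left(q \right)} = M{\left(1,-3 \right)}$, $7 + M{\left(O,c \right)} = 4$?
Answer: $\frac{6138}{7} \approx 876.86$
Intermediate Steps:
$M{\left(O,c \right)} = -3$ ($M{\left(O,c \right)} = -7 + 4 = -3$)
$K{\left(q \right)} = -3$
$E{\left(s \right)} = \frac{3 s}{-4 + s}$ ($E{\left(s \right)} = \frac{s + 2 s}{-4 + s} = \frac{3 s}{-4 + s}$)
$- 62 K{\left(1 \right)} E{\left(11 \right)} = \left(-62\right) \left(-3\right) 3 \cdot 11 \frac{1}{-4 + 11} = 186 \cdot 3 \cdot 11 \cdot \frac{1}{7} = 186 \cdot \frac{33}{7} = \frac{6138}{7}$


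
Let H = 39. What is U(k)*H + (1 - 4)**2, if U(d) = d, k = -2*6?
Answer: -459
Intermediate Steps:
k = -12
U(k)*H + (1 - 4)**2 = -12*39 + (1 - 4)**2 = -468 + (-3)**2 = -468 + 9 = -459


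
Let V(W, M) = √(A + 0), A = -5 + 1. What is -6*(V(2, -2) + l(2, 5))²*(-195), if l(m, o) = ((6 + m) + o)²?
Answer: 33411690 + 790920*I ≈ 3.3412e+7 + 7.9092e+5*I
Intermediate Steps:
A = -4
l(m, o) = (6 + m + o)²
V(W, M) = 2*I (V(W, M) = √(-4 + 0) = √(-4) = 2*I)
-6*(V(2, -2) + l(2, 5))²*(-195) = -6*(2*I + (6 + 2 + 5)²)²*(-195) = -6*(2*I + 13²)²*(-195) = -6*(2*I + 169)²*(-195) = -6*(169 + 2*I)²*(-195) = 1170*(169 + 2*I)²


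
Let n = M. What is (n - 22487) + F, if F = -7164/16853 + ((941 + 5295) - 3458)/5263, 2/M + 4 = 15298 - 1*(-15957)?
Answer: -3280578565474877/145888449531 ≈ -22487.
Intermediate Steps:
M = 2/31251 (M = 2/(-4 + (15298 - 1*(-15957))) = 2/(-4 + (15298 + 15957)) = 2/(-4 + 31255) = 2/31251 ≈ 6.3998e-5)
n = 2/31251 ≈ 6.3998e-5
F = 479658/4668281 (F = -7164*1/16853 + (6236 - 3458)*(1/5263) = -7164/16853 + 2778*(1/5263) = -7164/16853 + 2778/5263 = 479658/4668281 ≈ 0.10275)
(n - 22487) + F = (2/31251 - 22487) + 479658/4668281 = -702741235/31251 + 479658/4668281 = -3280578565474877/145888449531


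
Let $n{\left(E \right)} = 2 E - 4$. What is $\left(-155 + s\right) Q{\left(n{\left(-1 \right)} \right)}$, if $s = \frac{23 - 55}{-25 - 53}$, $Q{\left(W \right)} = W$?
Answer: $\frac{12058}{13} \approx 927.54$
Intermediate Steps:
$n{\left(E \right)} = -4 + 2 E$
$s = \frac{16}{39}$ ($s = - \frac{32}{-78} = \left(-32\right) \left(- \frac{1}{78}\right) = \frac{16}{39} \approx 0.41026$)
$\left(-155 + s\right) Q{\left(n{\left(-1 \right)} \right)} = \left(-155 + \frac{16}{39}\right) \left(-4 + 2 \left(-1\right)\right) = - \frac{6029 \left(-4 - 2\right)}{39} = \left(- \frac{6029}{39}\right) \left(-6\right) = \frac{12058}{13}$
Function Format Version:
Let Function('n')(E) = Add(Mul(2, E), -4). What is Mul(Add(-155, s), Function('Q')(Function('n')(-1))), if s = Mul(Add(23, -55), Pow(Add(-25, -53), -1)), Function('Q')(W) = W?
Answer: Rational(12058, 13) ≈ 927.54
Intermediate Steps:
Function('n')(E) = Add(-4, Mul(2, E))
s = Rational(16, 39) (s = Mul(-32, Pow(-78, -1)) = Mul(-32, Rational(-1, 78)) = Rational(16, 39) ≈ 0.41026)
Mul(Add(-155, s), Function('Q')(Function('n')(-1))) = Mul(Add(-155, Rational(16, 39)), Add(-4, Mul(2, -1))) = Mul(Rational(-6029, 39), Add(-4, -2)) = Mul(Rational(-6029, 39), -6) = Rational(12058, 13)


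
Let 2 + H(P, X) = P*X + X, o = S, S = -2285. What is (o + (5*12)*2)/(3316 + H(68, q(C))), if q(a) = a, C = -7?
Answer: -2165/2831 ≈ -0.76475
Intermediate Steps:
o = -2285
H(P, X) = -2 + X + P*X (H(P, X) = -2 + (P*X + X) = -2 + (X + P*X) = -2 + X + P*X)
(o + (5*12)*2)/(3316 + H(68, q(C))) = (-2285 + (5*12)*2)/(3316 + (-2 - 7 + 68*(-7))) = (-2285 + 60*2)/(3316 + (-2 - 7 - 476)) = (-2285 + 120)/(3316 - 485) = -2165/2831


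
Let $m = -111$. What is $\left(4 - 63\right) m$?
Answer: $6549$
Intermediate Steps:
$\left(4 - 63\right) m = \left(4 - 63\right) \left(-111\right) = \left(-59\right) \left(-111\right) = 6549$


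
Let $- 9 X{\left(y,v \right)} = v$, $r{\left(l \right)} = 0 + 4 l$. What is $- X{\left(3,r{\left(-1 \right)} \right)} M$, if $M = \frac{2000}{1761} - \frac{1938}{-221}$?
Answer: $- \frac{907016}{206037} \approx -4.4022$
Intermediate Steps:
$r{\left(l \right)} = 4 l$
$X{\left(y,v \right)} = - \frac{v}{9}$
$M = \frac{226754}{22893}$ ($M = 2000 \cdot \frac{1}{1761} - - \frac{114}{13} = \frac{2000}{1761} + \frac{114}{13} = \frac{226754}{22893} \approx 9.905$)
$- X{\left(3,r{\left(-1 \right)} \right)} M = - \frac{\left(-1\right) 4 \left(-1\right)}{9} \cdot \frac{226754}{22893} = - \frac{\left(-1\right) \left(-4\right)}{9} \cdot \frac{226754}{22893} = \left(-1\right) \frac{4}{9} \cdot \frac{226754}{22893} = \left(- \frac{4}{9}\right) \frac{226754}{22893} = - \frac{907016}{206037}$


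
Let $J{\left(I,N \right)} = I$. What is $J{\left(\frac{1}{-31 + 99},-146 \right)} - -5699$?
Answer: $\frac{387533}{68} \approx 5699.0$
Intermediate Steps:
$J{\left(\frac{1}{-31 + 99},-146 \right)} - -5699 = \frac{1}{-31 + 99} - -5699 = \frac{1}{68} + 5699 = \frac{387533}{68}$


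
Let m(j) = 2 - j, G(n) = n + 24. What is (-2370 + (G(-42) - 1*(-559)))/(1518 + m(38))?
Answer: -1829/1482 ≈ -1.2341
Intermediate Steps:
G(n) = 24 + n
(-2370 + (G(-42) - 1*(-559)))/(1518 + m(38)) = (-2370 + ((24 - 42) - 1*(-559)))/(1518 + (2 - 1*38)) = (-2370 + (-18 + 559))/(1518 + (2 - 38)) = (-2370 + 541)/(1518 - 36) = -1829/1482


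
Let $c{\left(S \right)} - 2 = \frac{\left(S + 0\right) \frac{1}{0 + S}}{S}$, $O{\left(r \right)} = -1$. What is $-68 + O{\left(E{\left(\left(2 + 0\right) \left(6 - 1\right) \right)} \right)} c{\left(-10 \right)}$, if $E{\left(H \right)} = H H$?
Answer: $- \frac{699}{10} \approx -69.9$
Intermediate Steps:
$E{\left(H \right)} = H^{2}$
$c{\left(S \right)} = 2 + \frac{1}{S}$ ($c{\left(S \right)} = 2 + \frac{\left(S + 0\right) \frac{1}{0 + S}}{S} = 2 + \frac{S \frac{1}{S}}{S} = 2 + 1 \frac{1}{S} = 2 + \frac{1}{S}$)
$-68 + O{\left(E{\left(\left(2 + 0\right) \left(6 - 1\right) \right)} \right)} c{\left(-10 \right)} = -68 - \left(2 + \frac{1}{-10}\right) = -68 - \left(2 - \frac{1}{10}\right) = -68 - \frac{19}{10} = - \frac{699}{10}$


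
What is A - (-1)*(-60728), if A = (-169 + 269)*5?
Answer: -60228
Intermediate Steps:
A = 500 (A = 100*5 = 500)
A - (-1)*(-60728) = 500 - (-1)*(-60728) = 500 - 1*60728 = 500 - 60728 = -60228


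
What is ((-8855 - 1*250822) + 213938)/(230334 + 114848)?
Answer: -45739/345182 ≈ -0.13251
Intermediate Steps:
((-8855 - 1*250822) + 213938)/(230334 + 114848) = ((-8855 - 250822) + 213938)/345182 = (-259677 + 213938)*(1/345182) = -45739*1/345182 = -45739/345182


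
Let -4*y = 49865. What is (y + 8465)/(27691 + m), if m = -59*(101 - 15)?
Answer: -5335/30156 ≈ -0.17691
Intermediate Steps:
y = -49865/4 (y = -1/4*49865 = -49865/4 ≈ -12466.)
m = -5074 (m = -59*86 = -5074)
(y + 8465)/(27691 + m) = (-49865/4 + 8465)/(27691 - 5074) = -16005/4/22617 = -16005/4*1/22617 = -5335/30156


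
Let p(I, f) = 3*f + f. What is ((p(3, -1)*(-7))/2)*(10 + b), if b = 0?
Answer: 140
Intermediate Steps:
p(I, f) = 4*f
((p(3, -1)*(-7))/2)*(10 + b) = (((4*(-1))*(-7))/2)*(10 + 0) = (-4*(-7)*(½))*10 = (28*(½))*10 = 14*10 = 140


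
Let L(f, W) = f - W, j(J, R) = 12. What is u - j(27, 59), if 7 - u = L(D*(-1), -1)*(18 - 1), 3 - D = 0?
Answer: 29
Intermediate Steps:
D = 3 (D = 3 - 1*0 = 3 + 0 = 3)
u = 41 (u = 7 - (3*(-1) - 1*(-1))*(18 - 1) = 7 - (-3 + 1)*17 = 7 - (-2)*17 = 7 - 1*(-34) = 7 + 34 = 41)
u - j(27, 59) = 41 - 1*12 = 41 - 12 = 29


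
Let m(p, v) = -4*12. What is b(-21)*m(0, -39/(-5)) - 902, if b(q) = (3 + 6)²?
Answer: -4790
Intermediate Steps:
m(p, v) = -48
b(q) = 81 (b(q) = 9² = 81)
b(-21)*m(0, -39/(-5)) - 902 = 81*(-48) - 902 = -3888 - 902 = -4790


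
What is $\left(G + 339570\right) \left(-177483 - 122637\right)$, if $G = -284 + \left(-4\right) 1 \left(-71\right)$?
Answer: $-101911748400$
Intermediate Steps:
$G = 0$ ($G = -284 - -284 = -284 + 284 = 0$)
$\left(G + 339570\right) \left(-177483 - 122637\right) = \left(0 + 339570\right) \left(-177483 - 122637\right) = 339570 \left(-300120\right) = -101911748400$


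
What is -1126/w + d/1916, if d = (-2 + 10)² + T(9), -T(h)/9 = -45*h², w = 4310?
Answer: 69753987/4128980 ≈ 16.894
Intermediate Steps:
T(h) = 405*h² (T(h) = -(-405)*h² = 405*h²)
d = 32869 (d = (-2 + 10)² + 405*9² = 8² + 405*81 = 64 + 32805 = 32869)
-1126/w + d/1916 = -1126/4310 + 32869/1916 = -1126*1/4310 + 32869*(1/1916) = -563/2155 + 32869/1916 = 69753987/4128980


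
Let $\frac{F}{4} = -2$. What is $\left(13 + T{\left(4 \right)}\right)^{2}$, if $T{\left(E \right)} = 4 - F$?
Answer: $625$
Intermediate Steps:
$F = -8$ ($F = 4 \left(-2\right) = -8$)
$T{\left(E \right)} = 12$ ($T{\left(E \right)} = 4 - -8 = 4 + 8 = 12$)
$\left(13 + T{\left(4 \right)}\right)^{2} = \left(13 + 12\right)^{2} = 25^{2} = 625$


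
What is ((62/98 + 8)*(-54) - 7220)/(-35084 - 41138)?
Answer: 188311/1867439 ≈ 0.10084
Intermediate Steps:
((62/98 + 8)*(-54) - 7220)/(-35084 - 41138) = ((62*(1/98) + 8)*(-54) - 7220)/(-76222) = ((31/49 + 8)*(-54) - 7220)*(-1/76222) = ((423/49)*(-54) - 7220)*(-1/76222) = (-22842/49 - 7220)*(-1/76222) = -376622/49*(-1/76222) = 188311/1867439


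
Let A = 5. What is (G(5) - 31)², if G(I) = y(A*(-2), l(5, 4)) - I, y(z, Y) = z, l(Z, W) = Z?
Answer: 2116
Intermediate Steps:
G(I) = -10 - I (G(I) = 5*(-2) - I = -10 - I)
(G(5) - 31)² = ((-10 - 1*5) - 31)² = ((-10 - 5) - 31)² = (-15 - 31)² = (-46)² = 2116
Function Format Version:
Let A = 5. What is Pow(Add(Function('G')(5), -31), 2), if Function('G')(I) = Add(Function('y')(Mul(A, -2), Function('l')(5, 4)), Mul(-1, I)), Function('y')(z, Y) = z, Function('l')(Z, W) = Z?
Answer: 2116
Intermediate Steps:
Function('G')(I) = Add(-10, Mul(-1, I)) (Function('G')(I) = Add(Mul(5, -2), Mul(-1, I)) = Add(-10, Mul(-1, I)))
Pow(Add(Function('G')(5), -31), 2) = Pow(Add(Add(-10, Mul(-1, 5)), -31), 2) = Pow(Add(Add(-10, -5), -31), 2) = Pow(Add(-15, -31), 2) = Pow(-46, 2) = 2116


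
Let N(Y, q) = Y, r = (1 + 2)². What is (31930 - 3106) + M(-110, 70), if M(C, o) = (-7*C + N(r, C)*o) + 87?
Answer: 30311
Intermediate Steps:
r = 9 (r = 3² = 9)
M(C, o) = 87 - 7*C + 9*o (M(C, o) = (-7*C + 9*o) + 87 = 87 - 7*C + 9*o)
(31930 - 3106) + M(-110, 70) = (31930 - 3106) + (87 - 7*(-110) + 9*70) = 28824 + (87 + 770 + 630) = 28824 + 1487 = 30311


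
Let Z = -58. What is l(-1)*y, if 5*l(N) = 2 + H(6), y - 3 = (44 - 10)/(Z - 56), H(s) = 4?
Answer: 308/95 ≈ 3.2421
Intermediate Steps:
y = 154/57 (y = 3 + (44 - 10)/(-58 - 56) = 3 + 34/(-114) = 3 + 34*(-1/114) = 3 - 17/57 = 154/57 ≈ 2.7018)
l(N) = 6/5 (l(N) = (2 + 4)/5 = (⅕)*6 = 6/5)
l(-1)*y = (6/5)*(154/57) = 308/95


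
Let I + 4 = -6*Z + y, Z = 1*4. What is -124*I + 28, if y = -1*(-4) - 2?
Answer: 3252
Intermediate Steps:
Z = 4
y = 2 (y = 4 - 2 = 2)
I = -26 (I = -4 + (-6*4 + 2) = -4 + (-24 + 2) = -4 - 22 = -26)
-124*I + 28 = -124*(-26) + 28 = 3224 + 28 = 3252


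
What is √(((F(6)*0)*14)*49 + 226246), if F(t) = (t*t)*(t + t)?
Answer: √226246 ≈ 475.65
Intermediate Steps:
F(t) = 2*t³ (F(t) = t²*(2*t) = 2*t³)
√(((F(6)*0)*14)*49 + 226246) = √((((2*6³)*0)*14)*49 + 226246) = √((((2*216)*0)*14)*49 + 226246) = √(((432*0)*14)*49 + 226246) = √((0*14)*49 + 226246) = √(0*49 + 226246) = √(0 + 226246) = √226246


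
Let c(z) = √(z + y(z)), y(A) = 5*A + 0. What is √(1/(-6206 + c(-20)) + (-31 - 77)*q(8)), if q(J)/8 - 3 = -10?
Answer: √(6048 - 1/(6206 - 2*I*√30)) ≈ 77.769 - 0.e-9*I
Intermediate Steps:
q(J) = -56 (q(J) = 24 + 8*(-10) = 24 - 80 = -56)
y(A) = 5*A
c(z) = √6*√z (c(z) = √(z + 5*z) = √(6*z) = √6*√z)
√(1/(-6206 + c(-20)) + (-31 - 77)*q(8)) = √(1/(-6206 + √6*√(-20)) + (-31 - 77)*(-56)) = √(1/(-6206 + √6*(2*I*√5)) - 108*(-56)) = √(1/(-6206 + 2*I*√30) + 6048) = √(6048 + 1/(-6206 + 2*I*√30))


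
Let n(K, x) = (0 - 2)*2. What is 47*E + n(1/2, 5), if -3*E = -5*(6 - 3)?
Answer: 231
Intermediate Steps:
n(K, x) = -4 (n(K, x) = -2*2 = -4)
E = 5 (E = -(-5)*(6 - 3)/3 = -(-5)*3/3 = -⅓*(-15) = 5)
47*E + n(1/2, 5) = 47*5 - 4 = 235 - 4 = 231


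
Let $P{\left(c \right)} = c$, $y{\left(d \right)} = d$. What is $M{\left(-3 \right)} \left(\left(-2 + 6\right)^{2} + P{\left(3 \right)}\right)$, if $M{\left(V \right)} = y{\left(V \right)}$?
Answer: $-57$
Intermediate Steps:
$M{\left(V \right)} = V$
$M{\left(-3 \right)} \left(\left(-2 + 6\right)^{2} + P{\left(3 \right)}\right) = - 3 \left(\left(-2 + 6\right)^{2} + 3\right) = - 3 \left(4^{2} + 3\right) = - 3 \left(16 + 3\right) = \left(-3\right) 19 = -57$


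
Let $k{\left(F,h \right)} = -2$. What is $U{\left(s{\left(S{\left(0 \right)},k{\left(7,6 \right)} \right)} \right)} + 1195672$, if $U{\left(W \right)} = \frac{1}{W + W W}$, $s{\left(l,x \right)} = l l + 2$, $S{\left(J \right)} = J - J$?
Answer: $\frac{7174033}{6} \approx 1.1957 \cdot 10^{6}$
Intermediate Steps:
$S{\left(J \right)} = 0$
$s{\left(l,x \right)} = 2 + l^{2}$ ($s{\left(l,x \right)} = l^{2} + 2 = 2 + l^{2}$)
$U{\left(W \right)} = \frac{1}{W + W^{2}}$
$U{\left(s{\left(S{\left(0 \right)},k{\left(7,6 \right)} \right)} \right)} + 1195672 = \frac{1}{\left(2 + 0^{2}\right) \left(1 + \left(2 + 0^{2}\right)\right)} + 1195672 = \frac{1}{\left(2 + 0\right) \left(1 + \left(2 + 0\right)\right)} + 1195672 = \frac{1}{2 \left(1 + 2\right)} + 1195672 = \frac{1}{2 \cdot 3} + 1195672 = \frac{1}{2} \cdot \frac{1}{3} + 1195672 = \frac{1}{6} + 1195672 = \frac{7174033}{6}$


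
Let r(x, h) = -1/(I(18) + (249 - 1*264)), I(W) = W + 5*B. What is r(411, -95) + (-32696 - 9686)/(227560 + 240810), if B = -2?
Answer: 1752/33455 ≈ 0.052369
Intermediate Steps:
I(W) = -10 + W (I(W) = W + 5*(-2) = W - 10 = -10 + W)
r(x, h) = ⅐ (r(x, h) = -1/((-10 + 18) + (249 - 1*264)) = -1/(8 + (249 - 264)) = -1/(8 - 15) = -1/(-7) = -1*(-⅐) = ⅐)
r(411, -95) + (-32696 - 9686)/(227560 + 240810) = ⅐ + (-32696 - 9686)/(227560 + 240810) = ⅐ - 42382/468370 = ⅐ - 42382*1/468370 = ⅐ - 21191/234185 = 1752/33455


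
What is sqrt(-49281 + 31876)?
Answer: 59*I*sqrt(5) ≈ 131.93*I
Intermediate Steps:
sqrt(-49281 + 31876) = sqrt(-17405) = 59*I*sqrt(5)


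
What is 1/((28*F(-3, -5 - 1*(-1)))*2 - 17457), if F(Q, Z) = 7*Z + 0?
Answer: -1/19025 ≈ -5.2562e-5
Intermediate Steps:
F(Q, Z) = 7*Z
1/((28*F(-3, -5 - 1*(-1)))*2 - 17457) = 1/((28*(7*(-5 - 1*(-1))))*2 - 17457) = 1/((28*(7*(-5 + 1)))*2 - 17457) = 1/((28*(7*(-4)))*2 - 17457) = 1/((28*(-28))*2 - 17457) = 1/(-784*2 - 17457) = 1/(-1568 - 17457) = 1/(-19025) = -1/19025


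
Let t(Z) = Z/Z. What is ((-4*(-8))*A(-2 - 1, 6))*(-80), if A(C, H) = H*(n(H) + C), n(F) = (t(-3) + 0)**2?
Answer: 30720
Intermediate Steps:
t(Z) = 1
n(F) = 1 (n(F) = (1 + 0)**2 = 1**2 = 1)
A(C, H) = H*(1 + C)
((-4*(-8))*A(-2 - 1, 6))*(-80) = ((-4*(-8))*(6*(1 + (-2 - 1))))*(-80) = (32*(6*(1 - 3)))*(-80) = (32*(6*(-2)))*(-80) = (32*(-12))*(-80) = -384*(-80) = 30720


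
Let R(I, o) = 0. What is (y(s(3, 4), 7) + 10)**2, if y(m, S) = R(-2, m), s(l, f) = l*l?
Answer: 100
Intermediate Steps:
s(l, f) = l**2
y(m, S) = 0
(y(s(3, 4), 7) + 10)**2 = (0 + 10)**2 = 10**2 = 100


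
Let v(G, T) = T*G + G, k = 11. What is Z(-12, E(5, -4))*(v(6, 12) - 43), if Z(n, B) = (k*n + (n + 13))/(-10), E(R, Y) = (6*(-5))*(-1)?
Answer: 917/2 ≈ 458.50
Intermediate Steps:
E(R, Y) = 30 (E(R, Y) = -30*(-1) = 30)
v(G, T) = G + G*T (v(G, T) = G*T + G = G + G*T)
Z(n, B) = -13/10 - 6*n/5 (Z(n, B) = (11*n + (n + 13))/(-10) = (11*n + (13 + n))*(-⅒) = (13 + 12*n)*(-⅒) = -13/10 - 6*n/5)
Z(-12, E(5, -4))*(v(6, 12) - 43) = (-13/10 - 6/5*(-12))*(6*(1 + 12) - 43) = (-13/10 + 72/5)*(6*13 - 43) = 131*(78 - 43)/10 = (131/10)*35 = 917/2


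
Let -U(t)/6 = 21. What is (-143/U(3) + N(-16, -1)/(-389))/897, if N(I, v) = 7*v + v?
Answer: 56635/43965558 ≈ 0.0012882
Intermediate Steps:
U(t) = -126 (U(t) = -6*21 = -126)
N(I, v) = 8*v
(-143/U(3) + N(-16, -1)/(-389))/897 = (-143/(-126) + (8*(-1))/(-389))/897 = (-143*(-1/126) - 8*(-1/389))*(1/897) = (143/126 + 8/389)*(1/897) = (56635/49014)*(1/897) = 56635/43965558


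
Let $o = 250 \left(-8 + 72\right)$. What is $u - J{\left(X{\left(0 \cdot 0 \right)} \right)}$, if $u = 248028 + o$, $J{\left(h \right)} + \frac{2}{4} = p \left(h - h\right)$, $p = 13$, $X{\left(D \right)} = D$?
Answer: $\frac{528057}{2} \approx 2.6403 \cdot 10^{5}$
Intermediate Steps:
$o = 16000$ ($o = 250 \cdot 64 = 16000$)
$J{\left(h \right)} = - \frac{1}{2}$ ($J{\left(h \right)} = - \frac{1}{2} + 13 \left(h - h\right) = - \frac{1}{2} + 13 \cdot 0 = - \frac{1}{2} + 0 = - \frac{1}{2}$)
$u = 264028$ ($u = 248028 + 16000 = 264028$)
$u - J{\left(X{\left(0 \cdot 0 \right)} \right)} = 264028 - - \frac{1}{2} = 264028 + \frac{1}{2} = \frac{528057}{2}$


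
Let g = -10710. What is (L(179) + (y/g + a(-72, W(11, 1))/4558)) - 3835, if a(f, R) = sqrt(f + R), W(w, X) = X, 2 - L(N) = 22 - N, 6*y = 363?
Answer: -78740041/21420 + I*sqrt(71)/4558 ≈ -3676.0 + 0.0018487*I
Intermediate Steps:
y = 121/2 (y = (1/6)*363 = 121/2 ≈ 60.500)
L(N) = -20 + N (L(N) = 2 - (22 - N) = 2 + (-22 + N) = -20 + N)
a(f, R) = sqrt(R + f)
(L(179) + (y/g + a(-72, W(11, 1))/4558)) - 3835 = ((-20 + 179) + ((121/2)/(-10710) + sqrt(1 - 72)/4558)) - 3835 = (159 + ((121/2)*(-1/10710) + sqrt(-71)*(1/4558))) - 3835 = (159 + (-121/21420 + (I*sqrt(71))*(1/4558))) - 3835 = (159 + (-121/21420 + I*sqrt(71)/4558)) - 3835 = (3405659/21420 + I*sqrt(71)/4558) - 3835 = -78740041/21420 + I*sqrt(71)/4558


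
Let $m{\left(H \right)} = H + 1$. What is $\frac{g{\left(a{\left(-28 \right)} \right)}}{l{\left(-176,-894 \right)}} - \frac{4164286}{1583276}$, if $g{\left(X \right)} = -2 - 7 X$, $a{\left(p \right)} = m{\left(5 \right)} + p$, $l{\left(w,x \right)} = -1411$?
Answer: $- \frac{3058232749}{1117001218} \approx -2.7379$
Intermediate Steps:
$m{\left(H \right)} = 1 + H$
$a{\left(p \right)} = 6 + p$ ($a{\left(p \right)} = \left(1 + 5\right) + p = 6 + p$)
$\frac{g{\left(a{\left(-28 \right)} \right)}}{l{\left(-176,-894 \right)}} - \frac{4164286}{1583276} = \frac{-2 - 7 \left(6 - 28\right)}{-1411} - \frac{4164286}{1583276} = \left(-2 - -154\right) \left(- \frac{1}{1411}\right) - \frac{2082143}{791638} = \left(-2 + 154\right) \left(- \frac{1}{1411}\right) - \frac{2082143}{791638} = 152 \left(- \frac{1}{1411}\right) - \frac{2082143}{791638} = - \frac{152}{1411} - \frac{2082143}{791638} = - \frac{3058232749}{1117001218}$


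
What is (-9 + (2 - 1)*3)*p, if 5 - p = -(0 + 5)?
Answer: -60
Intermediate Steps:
p = 10 (p = 5 - (-1)*(0 + 5) = 5 - (-1)*5 = 5 - 1*(-5) = 5 + 5 = 10)
(-9 + (2 - 1)*3)*p = (-9 + (2 - 1)*3)*10 = (-9 + 1*3)*10 = (-9 + 3)*10 = -6*10 = -60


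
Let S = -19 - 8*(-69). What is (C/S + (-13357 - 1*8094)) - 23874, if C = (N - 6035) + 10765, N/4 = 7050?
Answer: -24125295/533 ≈ -45263.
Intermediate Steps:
N = 28200 (N = 4*7050 = 28200)
S = 533 (S = -19 + 552 = 533)
C = 32930 (C = (28200 - 6035) + 10765 = 22165 + 10765 = 32930)
(C/S + (-13357 - 1*8094)) - 23874 = (32930/533 + (-13357 - 1*8094)) - 23874 = (32930*(1/533) + (-13357 - 8094)) - 23874 = (32930/533 - 21451) - 23874 = -11400453/533 - 23874 = -24125295/533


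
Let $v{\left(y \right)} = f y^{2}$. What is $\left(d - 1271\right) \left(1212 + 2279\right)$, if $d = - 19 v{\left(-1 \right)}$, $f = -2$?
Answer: $-4304403$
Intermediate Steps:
$v{\left(y \right)} = - 2 y^{2}$
$d = 38$ ($d = - 19 \left(- 2 \left(-1\right)^{2}\right) = - 19 \left(\left(-2\right) 1\right) = \left(-19\right) \left(-2\right) = 38$)
$\left(d - 1271\right) \left(1212 + 2279\right) = \left(38 - 1271\right) \left(1212 + 2279\right) = \left(-1233\right) 3491 = -4304403$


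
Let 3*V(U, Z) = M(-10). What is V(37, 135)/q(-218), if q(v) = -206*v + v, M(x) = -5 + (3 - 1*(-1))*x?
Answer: -3/8938 ≈ -0.00033565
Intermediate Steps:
M(x) = -5 + 4*x (M(x) = -5 + (3 + 1)*x = -5 + 4*x)
V(U, Z) = -15 (V(U, Z) = (-5 + 4*(-10))/3 = (-5 - 40)/3 = (⅓)*(-45) = -15)
q(v) = -205*v
V(37, 135)/q(-218) = -15/((-205*(-218))) = -15/44690 = -15*1/44690 = -3/8938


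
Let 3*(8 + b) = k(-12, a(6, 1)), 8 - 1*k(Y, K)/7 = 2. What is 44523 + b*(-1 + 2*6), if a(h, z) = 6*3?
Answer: 44589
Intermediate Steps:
a(h, z) = 18
k(Y, K) = 42 (k(Y, K) = 56 - 7*2 = 56 - 14 = 42)
b = 6 (b = -8 + (⅓)*42 = -8 + 14 = 6)
44523 + b*(-1 + 2*6) = 44523 + 6*(-1 + 2*6) = 44523 + 6*(-1 + 12) = 44523 + 6*11 = 44523 + 66 = 44589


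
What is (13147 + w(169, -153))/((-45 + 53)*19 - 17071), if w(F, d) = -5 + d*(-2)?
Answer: -13448/16919 ≈ -0.79485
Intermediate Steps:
w(F, d) = -5 - 2*d
(13147 + w(169, -153))/((-45 + 53)*19 - 17071) = (13147 + (-5 - 2*(-153)))/((-45 + 53)*19 - 17071) = (13147 + (-5 + 306))/(8*19 - 17071) = (13147 + 301)/(152 - 17071) = 13448/(-16919) = 13448*(-1/16919) = -13448/16919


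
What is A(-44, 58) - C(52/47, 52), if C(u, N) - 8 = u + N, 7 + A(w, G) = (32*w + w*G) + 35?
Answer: -187676/47 ≈ -3993.1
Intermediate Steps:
A(w, G) = 28 + 32*w + G*w (A(w, G) = -7 + ((32*w + w*G) + 35) = -7 + ((32*w + G*w) + 35) = -7 + (35 + 32*w + G*w) = 28 + 32*w + G*w)
C(u, N) = 8 + N + u (C(u, N) = 8 + (u + N) = 8 + (N + u) = 8 + N + u)
A(-44, 58) - C(52/47, 52) = (28 + 32*(-44) + 58*(-44)) - (8 + 52 + 52/47) = (28 - 1408 - 2552) - (8 + 52 + 52*(1/47)) = -3932 - (8 + 52 + 52/47) = -3932 - 1*2872/47 = -3932 - 2872/47 = -187676/47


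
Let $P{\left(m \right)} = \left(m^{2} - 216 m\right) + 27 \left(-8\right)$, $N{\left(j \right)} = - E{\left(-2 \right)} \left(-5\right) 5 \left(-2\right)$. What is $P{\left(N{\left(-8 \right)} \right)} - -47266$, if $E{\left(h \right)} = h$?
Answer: $35450$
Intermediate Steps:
$N{\left(j \right)} = 100$ ($N{\left(j \right)} = \left(-1\right) \left(-2\right) \left(-5\right) 5 \left(-2\right) = 2 \left(-5\right) 5 \left(-2\right) = \left(-10\right) 5 \left(-2\right) = \left(-50\right) \left(-2\right) = 100$)
$P{\left(m \right)} = -216 + m^{2} - 216 m$ ($P{\left(m \right)} = \left(m^{2} - 216 m\right) - 216 = -216 + m^{2} - 216 m$)
$P{\left(N{\left(-8 \right)} \right)} - -47266 = \left(-216 + 100^{2} - 21600\right) - -47266 = \left(-216 + 10000 - 21600\right) + 47266 = -11816 + 47266 = 35450$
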